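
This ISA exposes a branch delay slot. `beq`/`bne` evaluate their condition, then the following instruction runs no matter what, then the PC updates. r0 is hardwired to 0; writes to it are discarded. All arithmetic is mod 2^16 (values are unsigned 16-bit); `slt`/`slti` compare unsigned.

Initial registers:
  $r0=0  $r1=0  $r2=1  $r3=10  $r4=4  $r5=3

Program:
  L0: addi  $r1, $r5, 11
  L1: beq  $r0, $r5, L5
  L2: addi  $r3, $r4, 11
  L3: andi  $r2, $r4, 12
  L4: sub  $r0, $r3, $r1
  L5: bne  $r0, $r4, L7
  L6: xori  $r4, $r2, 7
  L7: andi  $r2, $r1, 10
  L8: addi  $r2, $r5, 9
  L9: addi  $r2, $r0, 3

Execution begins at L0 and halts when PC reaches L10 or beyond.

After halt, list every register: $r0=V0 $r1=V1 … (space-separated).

[0] addi  $r1, $r5, 11  →  {$r0:0, $r1:14, $r2:1, $r3:10, $r4:4, $r5:3}
[1] beq  $r0, $r5, L5  →  {$r0:0, $r1:14, $r2:1, $r3:10, $r4:4, $r5:3}  ⟨branch fallthrough⟩
[2] addi  $r3, $r4, 11  →  {$r0:0, $r1:14, $r2:1, $r3:15, $r4:4, $r5:3}
[3] andi  $r2, $r4, 12  →  {$r0:0, $r1:14, $r2:4, $r3:15, $r4:4, $r5:3}
[4] sub  $r0, $r3, $r1  →  {$r0:0, $r1:14, $r2:4, $r3:15, $r4:4, $r5:3}
[5] bne  $r0, $r4, L7  →  {$r0:0, $r1:14, $r2:4, $r3:15, $r4:4, $r5:3}  ⟨branch taken⟩
[6] xori  $r4, $r2, 7  →  {$r0:0, $r1:14, $r2:4, $r3:15, $r4:3, $r5:3}
[7] andi  $r2, $r1, 10  →  {$r0:0, $r1:14, $r2:10, $r3:15, $r4:3, $r5:3}
[8] addi  $r2, $r5, 9  →  {$r0:0, $r1:14, $r2:12, $r3:15, $r4:3, $r5:3}
[9] addi  $r2, $r0, 3  →  {$r0:0, $r1:14, $r2:3, $r3:15, $r4:3, $r5:3}

$r0=0 $r1=14 $r2=3 $r3=15 $r4=3 $r5=3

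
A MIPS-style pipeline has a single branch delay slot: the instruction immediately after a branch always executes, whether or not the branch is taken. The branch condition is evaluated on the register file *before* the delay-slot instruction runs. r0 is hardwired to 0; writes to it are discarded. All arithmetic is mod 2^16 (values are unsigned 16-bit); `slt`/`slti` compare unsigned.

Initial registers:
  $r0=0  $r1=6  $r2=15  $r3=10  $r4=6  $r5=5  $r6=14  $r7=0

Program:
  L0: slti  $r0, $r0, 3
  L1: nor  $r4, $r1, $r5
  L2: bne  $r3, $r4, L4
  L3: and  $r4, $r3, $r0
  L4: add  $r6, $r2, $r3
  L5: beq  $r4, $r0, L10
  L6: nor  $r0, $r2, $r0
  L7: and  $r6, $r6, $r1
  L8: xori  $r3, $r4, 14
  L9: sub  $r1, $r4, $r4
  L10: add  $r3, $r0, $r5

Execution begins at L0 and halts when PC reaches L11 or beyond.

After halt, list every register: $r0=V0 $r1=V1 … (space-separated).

$r0=0 $r1=6 $r2=15 $r3=5 $r4=0 $r5=5 $r6=25 $r7=0

  step pc=0: slti  $r0, $r0, 3  regs=(0,6,15,10,6,5,14,0)
  step pc=1: nor  $r4, $r1, $r5  regs=(0,6,15,10,65528,5,14,0)
  step pc=2: bne  $r3, $r4, L4  cond=T  regs=(0,6,15,10,65528,5,14,0)
  step pc=3: and  $r4, $r3, $r0  regs=(0,6,15,10,0,5,14,0)
  step pc=4: add  $r6, $r2, $r3  regs=(0,6,15,10,0,5,25,0)
  step pc=5: beq  $r4, $r0, L10  cond=T  regs=(0,6,15,10,0,5,25,0)
  step pc=6: nor  $r0, $r2, $r0  regs=(0,6,15,10,0,5,25,0)
  step pc=10: add  $r3, $r0, $r5  regs=(0,6,15,5,0,5,25,0)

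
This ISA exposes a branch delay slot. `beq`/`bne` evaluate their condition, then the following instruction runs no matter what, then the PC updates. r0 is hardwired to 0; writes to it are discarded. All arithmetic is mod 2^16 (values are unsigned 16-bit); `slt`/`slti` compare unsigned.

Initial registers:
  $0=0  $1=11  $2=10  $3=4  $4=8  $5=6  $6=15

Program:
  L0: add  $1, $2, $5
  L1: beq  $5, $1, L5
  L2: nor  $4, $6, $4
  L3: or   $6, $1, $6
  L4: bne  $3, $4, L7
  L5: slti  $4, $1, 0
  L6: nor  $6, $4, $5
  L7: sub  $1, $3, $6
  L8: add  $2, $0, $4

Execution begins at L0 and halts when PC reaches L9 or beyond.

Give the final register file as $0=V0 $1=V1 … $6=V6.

$0=0 $1=65509 $2=0 $3=4 $4=0 $5=6 $6=31

#0 add  $1, $2, $5 ; 0/16/10/4/8/6/15
#1 beq  $5, $1, L5 ; 0/16/10/4/8/6/15 ; →fallthru
#2 nor  $4, $6, $4 ; 0/16/10/4/65520/6/15
#3 or   $6, $1, $6 ; 0/16/10/4/65520/6/31
#4 bne  $3, $4, L7 ; 0/16/10/4/65520/6/31 ; →target
#5 slti  $4, $1, 0 ; 0/16/10/4/0/6/31
#7 sub  $1, $3, $6 ; 0/65509/10/4/0/6/31
#8 add  $2, $0, $4 ; 0/65509/0/4/0/6/31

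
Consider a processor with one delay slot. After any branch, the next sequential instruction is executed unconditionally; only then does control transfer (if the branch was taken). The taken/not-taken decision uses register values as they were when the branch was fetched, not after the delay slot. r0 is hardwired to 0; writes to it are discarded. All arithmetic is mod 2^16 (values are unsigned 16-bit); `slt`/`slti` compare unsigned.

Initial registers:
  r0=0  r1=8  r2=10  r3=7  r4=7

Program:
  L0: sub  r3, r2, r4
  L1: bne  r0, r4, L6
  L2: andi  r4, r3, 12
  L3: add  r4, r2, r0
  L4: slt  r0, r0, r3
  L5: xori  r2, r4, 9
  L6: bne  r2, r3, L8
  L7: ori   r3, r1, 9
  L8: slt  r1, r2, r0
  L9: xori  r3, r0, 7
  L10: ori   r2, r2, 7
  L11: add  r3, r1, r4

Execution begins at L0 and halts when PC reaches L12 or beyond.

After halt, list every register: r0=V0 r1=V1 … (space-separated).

r0=0 r1=0 r2=15 r3=0 r4=0

#0 sub  r3, r2, r4 ; 0/8/10/3/7
#1 bne  r0, r4, L6 ; 0/8/10/3/7 ; →target
#2 andi  r4, r3, 12 ; 0/8/10/3/0
#6 bne  r2, r3, L8 ; 0/8/10/3/0 ; →target
#7 ori   r3, r1, 9 ; 0/8/10/9/0
#8 slt  r1, r2, r0 ; 0/0/10/9/0
#9 xori  r3, r0, 7 ; 0/0/10/7/0
#10 ori   r2, r2, 7 ; 0/0/15/7/0
#11 add  r3, r1, r4 ; 0/0/15/0/0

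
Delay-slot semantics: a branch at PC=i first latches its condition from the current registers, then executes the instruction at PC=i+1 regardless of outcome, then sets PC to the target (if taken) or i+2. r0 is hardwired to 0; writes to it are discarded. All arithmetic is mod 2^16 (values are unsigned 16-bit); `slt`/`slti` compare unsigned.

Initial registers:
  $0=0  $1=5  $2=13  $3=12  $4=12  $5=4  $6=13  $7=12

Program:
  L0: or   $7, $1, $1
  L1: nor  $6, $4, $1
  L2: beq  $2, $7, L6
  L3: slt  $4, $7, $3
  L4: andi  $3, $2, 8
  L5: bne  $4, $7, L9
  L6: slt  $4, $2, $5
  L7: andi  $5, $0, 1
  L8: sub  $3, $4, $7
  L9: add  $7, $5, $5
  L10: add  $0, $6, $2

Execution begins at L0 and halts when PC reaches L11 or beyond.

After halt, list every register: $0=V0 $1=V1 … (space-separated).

$0=0 $1=5 $2=13 $3=8 $4=0 $5=4 $6=65522 $7=8

  step pc=0: or   $7, $1, $1  regs=(0,5,13,12,12,4,13,5)
  step pc=1: nor  $6, $4, $1  regs=(0,5,13,12,12,4,65522,5)
  step pc=2: beq  $2, $7, L6  cond=F  regs=(0,5,13,12,12,4,65522,5)
  step pc=3: slt  $4, $7, $3  regs=(0,5,13,12,1,4,65522,5)
  step pc=4: andi  $3, $2, 8  regs=(0,5,13,8,1,4,65522,5)
  step pc=5: bne  $4, $7, L9  cond=T  regs=(0,5,13,8,1,4,65522,5)
  step pc=6: slt  $4, $2, $5  regs=(0,5,13,8,0,4,65522,5)
  step pc=9: add  $7, $5, $5  regs=(0,5,13,8,0,4,65522,8)
  step pc=10: add  $0, $6, $2  regs=(0,5,13,8,0,4,65522,8)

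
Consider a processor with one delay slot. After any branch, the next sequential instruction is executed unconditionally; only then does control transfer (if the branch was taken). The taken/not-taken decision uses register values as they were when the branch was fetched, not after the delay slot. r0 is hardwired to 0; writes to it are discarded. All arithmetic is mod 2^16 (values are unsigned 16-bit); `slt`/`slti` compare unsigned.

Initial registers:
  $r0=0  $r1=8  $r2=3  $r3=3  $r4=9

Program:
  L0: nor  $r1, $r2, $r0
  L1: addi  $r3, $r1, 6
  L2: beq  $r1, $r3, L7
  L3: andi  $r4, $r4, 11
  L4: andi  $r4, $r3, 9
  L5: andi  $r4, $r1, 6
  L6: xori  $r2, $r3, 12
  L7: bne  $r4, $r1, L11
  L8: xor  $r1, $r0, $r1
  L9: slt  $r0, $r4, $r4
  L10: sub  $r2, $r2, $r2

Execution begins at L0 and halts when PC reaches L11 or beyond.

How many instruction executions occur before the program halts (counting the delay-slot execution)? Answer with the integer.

9

#0 nor  $r1, $r2, $r0 ; 0/65532/3/3/9
#1 addi  $r3, $r1, 6 ; 0/65532/3/2/9
#2 beq  $r1, $r3, L7 ; 0/65532/3/2/9 ; →fallthru
#3 andi  $r4, $r4, 11 ; 0/65532/3/2/9
#4 andi  $r4, $r3, 9 ; 0/65532/3/2/0
#5 andi  $r4, $r1, 6 ; 0/65532/3/2/4
#6 xori  $r2, $r3, 12 ; 0/65532/14/2/4
#7 bne  $r4, $r1, L11 ; 0/65532/14/2/4 ; →target
#8 xor  $r1, $r0, $r1 ; 0/65532/14/2/4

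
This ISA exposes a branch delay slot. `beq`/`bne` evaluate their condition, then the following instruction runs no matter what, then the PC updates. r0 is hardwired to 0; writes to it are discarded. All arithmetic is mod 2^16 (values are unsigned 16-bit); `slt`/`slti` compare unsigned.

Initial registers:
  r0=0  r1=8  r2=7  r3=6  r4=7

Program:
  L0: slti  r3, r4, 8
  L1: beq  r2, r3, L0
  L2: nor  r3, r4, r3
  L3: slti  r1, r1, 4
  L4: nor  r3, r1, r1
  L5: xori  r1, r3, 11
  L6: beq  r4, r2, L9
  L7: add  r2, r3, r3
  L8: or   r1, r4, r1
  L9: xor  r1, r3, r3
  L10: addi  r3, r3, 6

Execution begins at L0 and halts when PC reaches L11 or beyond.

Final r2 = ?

  step pc=0: slti  r3, r4, 8  regs=(0,8,7,1,7)
  step pc=1: beq  r2, r3, L0  cond=F  regs=(0,8,7,1,7)
  step pc=2: nor  r3, r4, r3  regs=(0,8,7,65528,7)
  step pc=3: slti  r1, r1, 4  regs=(0,0,7,65528,7)
  step pc=4: nor  r3, r1, r1  regs=(0,0,7,65535,7)
  step pc=5: xori  r1, r3, 11  regs=(0,65524,7,65535,7)
  step pc=6: beq  r4, r2, L9  cond=T  regs=(0,65524,7,65535,7)
  step pc=7: add  r2, r3, r3  regs=(0,65524,65534,65535,7)
  step pc=9: xor  r1, r3, r3  regs=(0,0,65534,65535,7)
  step pc=10: addi  r3, r3, 6  regs=(0,0,65534,5,7)

65534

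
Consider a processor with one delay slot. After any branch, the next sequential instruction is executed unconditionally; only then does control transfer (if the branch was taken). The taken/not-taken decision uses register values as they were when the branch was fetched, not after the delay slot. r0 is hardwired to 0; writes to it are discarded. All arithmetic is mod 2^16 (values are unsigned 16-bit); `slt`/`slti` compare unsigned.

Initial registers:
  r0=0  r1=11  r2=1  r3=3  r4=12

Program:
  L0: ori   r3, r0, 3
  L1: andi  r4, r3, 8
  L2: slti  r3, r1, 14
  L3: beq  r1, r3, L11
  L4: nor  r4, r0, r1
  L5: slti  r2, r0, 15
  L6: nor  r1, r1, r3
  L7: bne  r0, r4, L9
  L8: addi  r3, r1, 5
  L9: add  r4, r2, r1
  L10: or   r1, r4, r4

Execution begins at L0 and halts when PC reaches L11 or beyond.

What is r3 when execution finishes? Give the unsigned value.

65529

#0 ori   r3, r0, 3 ; 0/11/1/3/12
#1 andi  r4, r3, 8 ; 0/11/1/3/0
#2 slti  r3, r1, 14 ; 0/11/1/1/0
#3 beq  r1, r3, L11 ; 0/11/1/1/0 ; →fallthru
#4 nor  r4, r0, r1 ; 0/11/1/1/65524
#5 slti  r2, r0, 15 ; 0/11/1/1/65524
#6 nor  r1, r1, r3 ; 0/65524/1/1/65524
#7 bne  r0, r4, L9 ; 0/65524/1/1/65524 ; →target
#8 addi  r3, r1, 5 ; 0/65524/1/65529/65524
#9 add  r4, r2, r1 ; 0/65524/1/65529/65525
#10 or   r1, r4, r4 ; 0/65525/1/65529/65525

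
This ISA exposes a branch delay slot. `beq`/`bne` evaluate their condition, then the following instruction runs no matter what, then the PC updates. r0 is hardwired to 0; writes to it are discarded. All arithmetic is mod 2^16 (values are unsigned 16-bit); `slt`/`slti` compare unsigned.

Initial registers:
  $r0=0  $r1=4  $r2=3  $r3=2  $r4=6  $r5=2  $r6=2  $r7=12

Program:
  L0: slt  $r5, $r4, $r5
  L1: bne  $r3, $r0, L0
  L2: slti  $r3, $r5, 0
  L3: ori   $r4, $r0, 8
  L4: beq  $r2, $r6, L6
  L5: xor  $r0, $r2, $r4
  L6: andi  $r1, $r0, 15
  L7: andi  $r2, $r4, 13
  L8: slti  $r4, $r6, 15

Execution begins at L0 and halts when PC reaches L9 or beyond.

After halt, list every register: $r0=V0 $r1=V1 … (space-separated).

#0 slt  $r5, $r4, $r5 ; 0/4/3/2/6/0/2/12
#1 bne  $r3, $r0, L0 ; 0/4/3/2/6/0/2/12 ; →target
#2 slti  $r3, $r5, 0 ; 0/4/3/0/6/0/2/12
#0 slt  $r5, $r4, $r5 ; 0/4/3/0/6/0/2/12
#1 bne  $r3, $r0, L0 ; 0/4/3/0/6/0/2/12 ; →fallthru
#2 slti  $r3, $r5, 0 ; 0/4/3/0/6/0/2/12
#3 ori   $r4, $r0, 8 ; 0/4/3/0/8/0/2/12
#4 beq  $r2, $r6, L6 ; 0/4/3/0/8/0/2/12 ; →fallthru
#5 xor  $r0, $r2, $r4 ; 0/4/3/0/8/0/2/12
#6 andi  $r1, $r0, 15 ; 0/0/3/0/8/0/2/12
#7 andi  $r2, $r4, 13 ; 0/0/8/0/8/0/2/12
#8 slti  $r4, $r6, 15 ; 0/0/8/0/1/0/2/12

$r0=0 $r1=0 $r2=8 $r3=0 $r4=1 $r5=0 $r6=2 $r7=12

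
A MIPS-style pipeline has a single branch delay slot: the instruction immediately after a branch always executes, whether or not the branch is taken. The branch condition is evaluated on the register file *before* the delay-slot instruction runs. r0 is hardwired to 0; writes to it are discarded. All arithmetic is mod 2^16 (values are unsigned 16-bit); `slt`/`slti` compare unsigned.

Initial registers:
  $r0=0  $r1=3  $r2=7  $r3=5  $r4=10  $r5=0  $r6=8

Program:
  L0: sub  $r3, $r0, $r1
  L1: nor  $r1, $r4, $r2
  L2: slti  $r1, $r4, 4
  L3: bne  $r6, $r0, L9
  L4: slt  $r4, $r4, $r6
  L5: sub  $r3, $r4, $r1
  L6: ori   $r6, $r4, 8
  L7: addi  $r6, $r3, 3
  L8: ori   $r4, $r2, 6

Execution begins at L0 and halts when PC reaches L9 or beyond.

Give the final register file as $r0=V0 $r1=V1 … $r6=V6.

PC=0  sub  $r3, $r0, $r1     | $r0=0 $r1=3 $r2=7 $r3=65533 $r4=10 $r5=0 $r6=8
PC=1  nor  $r1, $r4, $r2     | $r0=0 $r1=65520 $r2=7 $r3=65533 $r4=10 $r5=0 $r6=8
PC=2  slti  $r1, $r4, 4      | $r0=0 $r1=0 $r2=7 $r3=65533 $r4=10 $r5=0 $r6=8
PC=3  bne  $r6, $r0, L9      | $r0=0 $r1=0 $r2=7 $r3=65533 $r4=10 $r5=0 $r6=8  [TAKEN]
PC=4  slt  $r4, $r4, $r6     | $r0=0 $r1=0 $r2=7 $r3=65533 $r4=0 $r5=0 $r6=8

$r0=0 $r1=0 $r2=7 $r3=65533 $r4=0 $r5=0 $r6=8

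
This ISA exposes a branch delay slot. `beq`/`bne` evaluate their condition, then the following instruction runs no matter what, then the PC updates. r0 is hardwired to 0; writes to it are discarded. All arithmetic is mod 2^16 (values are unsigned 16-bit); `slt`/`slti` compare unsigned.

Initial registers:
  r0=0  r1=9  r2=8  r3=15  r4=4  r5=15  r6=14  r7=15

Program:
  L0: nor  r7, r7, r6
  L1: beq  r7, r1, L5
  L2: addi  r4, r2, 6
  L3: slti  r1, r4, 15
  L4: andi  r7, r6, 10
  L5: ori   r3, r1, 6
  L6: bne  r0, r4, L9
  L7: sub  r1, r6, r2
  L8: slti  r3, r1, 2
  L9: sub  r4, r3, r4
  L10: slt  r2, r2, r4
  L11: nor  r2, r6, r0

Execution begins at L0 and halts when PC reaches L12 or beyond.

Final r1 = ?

#0 nor  r7, r7, r6 ; 0/9/8/15/4/15/14/65520
#1 beq  r7, r1, L5 ; 0/9/8/15/4/15/14/65520 ; →fallthru
#2 addi  r4, r2, 6 ; 0/9/8/15/14/15/14/65520
#3 slti  r1, r4, 15 ; 0/1/8/15/14/15/14/65520
#4 andi  r7, r6, 10 ; 0/1/8/15/14/15/14/10
#5 ori   r3, r1, 6 ; 0/1/8/7/14/15/14/10
#6 bne  r0, r4, L9 ; 0/1/8/7/14/15/14/10 ; →target
#7 sub  r1, r6, r2 ; 0/6/8/7/14/15/14/10
#9 sub  r4, r3, r4 ; 0/6/8/7/65529/15/14/10
#10 slt  r2, r2, r4 ; 0/6/1/7/65529/15/14/10
#11 nor  r2, r6, r0 ; 0/6/65521/7/65529/15/14/10

6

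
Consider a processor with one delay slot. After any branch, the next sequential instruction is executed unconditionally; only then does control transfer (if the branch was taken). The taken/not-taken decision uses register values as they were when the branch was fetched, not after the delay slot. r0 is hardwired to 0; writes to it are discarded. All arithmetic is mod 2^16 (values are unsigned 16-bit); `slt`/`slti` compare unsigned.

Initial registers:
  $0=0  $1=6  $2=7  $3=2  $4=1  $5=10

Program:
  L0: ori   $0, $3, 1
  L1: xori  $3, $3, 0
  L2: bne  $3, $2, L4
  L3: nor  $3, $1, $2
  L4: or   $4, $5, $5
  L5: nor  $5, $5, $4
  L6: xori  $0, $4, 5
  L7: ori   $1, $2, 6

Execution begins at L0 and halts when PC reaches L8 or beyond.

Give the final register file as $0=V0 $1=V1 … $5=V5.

PC=0  ori   $0, $3, 1        | $0=0 $1=6 $2=7 $3=2 $4=1 $5=10
PC=1  xori  $3, $3, 0        | $0=0 $1=6 $2=7 $3=2 $4=1 $5=10
PC=2  bne  $3, $2, L4        | $0=0 $1=6 $2=7 $3=2 $4=1 $5=10  [TAKEN]
PC=3  nor  $3, $1, $2        | $0=0 $1=6 $2=7 $3=65528 $4=1 $5=10
PC=4  or   $4, $5, $5        | $0=0 $1=6 $2=7 $3=65528 $4=10 $5=10
PC=5  nor  $5, $5, $4        | $0=0 $1=6 $2=7 $3=65528 $4=10 $5=65525
PC=6  xori  $0, $4, 5        | $0=0 $1=6 $2=7 $3=65528 $4=10 $5=65525
PC=7  ori   $1, $2, 6        | $0=0 $1=7 $2=7 $3=65528 $4=10 $5=65525

$0=0 $1=7 $2=7 $3=65528 $4=10 $5=65525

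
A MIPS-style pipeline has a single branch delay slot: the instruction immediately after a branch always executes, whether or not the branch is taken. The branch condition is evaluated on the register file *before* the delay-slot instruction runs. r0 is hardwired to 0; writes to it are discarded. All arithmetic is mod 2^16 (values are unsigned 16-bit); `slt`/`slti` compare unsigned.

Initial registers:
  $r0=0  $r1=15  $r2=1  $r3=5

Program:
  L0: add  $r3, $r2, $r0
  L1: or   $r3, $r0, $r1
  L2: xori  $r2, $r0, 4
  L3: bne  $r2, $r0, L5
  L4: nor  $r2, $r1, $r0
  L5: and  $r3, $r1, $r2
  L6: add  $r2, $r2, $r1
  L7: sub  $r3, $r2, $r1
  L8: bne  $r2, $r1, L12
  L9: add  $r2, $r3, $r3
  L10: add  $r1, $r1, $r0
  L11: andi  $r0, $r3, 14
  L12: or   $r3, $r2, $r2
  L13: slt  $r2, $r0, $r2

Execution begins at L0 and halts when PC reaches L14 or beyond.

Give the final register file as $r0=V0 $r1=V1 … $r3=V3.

#0 add  $r3, $r2, $r0 ; 0/15/1/1
#1 or   $r3, $r0, $r1 ; 0/15/1/15
#2 xori  $r2, $r0, 4 ; 0/15/4/15
#3 bne  $r2, $r0, L5 ; 0/15/4/15 ; →target
#4 nor  $r2, $r1, $r0 ; 0/15/65520/15
#5 and  $r3, $r1, $r2 ; 0/15/65520/0
#6 add  $r2, $r2, $r1 ; 0/15/65535/0
#7 sub  $r3, $r2, $r1 ; 0/15/65535/65520
#8 bne  $r2, $r1, L12 ; 0/15/65535/65520 ; →target
#9 add  $r2, $r3, $r3 ; 0/15/65504/65520
#12 or   $r3, $r2, $r2 ; 0/15/65504/65504
#13 slt  $r2, $r0, $r2 ; 0/15/1/65504

$r0=0 $r1=15 $r2=1 $r3=65504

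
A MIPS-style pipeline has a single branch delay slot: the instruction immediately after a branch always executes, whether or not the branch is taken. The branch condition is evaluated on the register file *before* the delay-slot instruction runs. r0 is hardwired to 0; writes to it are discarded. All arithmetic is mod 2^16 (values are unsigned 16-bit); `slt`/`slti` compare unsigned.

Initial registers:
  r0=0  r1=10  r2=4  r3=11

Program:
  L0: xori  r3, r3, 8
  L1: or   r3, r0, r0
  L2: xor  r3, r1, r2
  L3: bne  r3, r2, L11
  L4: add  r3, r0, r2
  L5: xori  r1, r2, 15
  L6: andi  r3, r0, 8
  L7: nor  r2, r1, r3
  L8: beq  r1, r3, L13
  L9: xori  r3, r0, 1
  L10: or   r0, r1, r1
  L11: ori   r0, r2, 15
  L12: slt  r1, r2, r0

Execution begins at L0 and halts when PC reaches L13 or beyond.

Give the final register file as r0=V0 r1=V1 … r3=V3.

r0=0 r1=0 r2=4 r3=4

[0] xori  r3, r3, 8  →  {r0:0, r1:10, r2:4, r3:3}
[1] or   r3, r0, r0  →  {r0:0, r1:10, r2:4, r3:0}
[2] xor  r3, r1, r2  →  {r0:0, r1:10, r2:4, r3:14}
[3] bne  r3, r2, L11  →  {r0:0, r1:10, r2:4, r3:14}  ⟨branch taken⟩
[4] add  r3, r0, r2  →  {r0:0, r1:10, r2:4, r3:4}
[11] ori   r0, r2, 15  →  {r0:0, r1:10, r2:4, r3:4}
[12] slt  r1, r2, r0  →  {r0:0, r1:0, r2:4, r3:4}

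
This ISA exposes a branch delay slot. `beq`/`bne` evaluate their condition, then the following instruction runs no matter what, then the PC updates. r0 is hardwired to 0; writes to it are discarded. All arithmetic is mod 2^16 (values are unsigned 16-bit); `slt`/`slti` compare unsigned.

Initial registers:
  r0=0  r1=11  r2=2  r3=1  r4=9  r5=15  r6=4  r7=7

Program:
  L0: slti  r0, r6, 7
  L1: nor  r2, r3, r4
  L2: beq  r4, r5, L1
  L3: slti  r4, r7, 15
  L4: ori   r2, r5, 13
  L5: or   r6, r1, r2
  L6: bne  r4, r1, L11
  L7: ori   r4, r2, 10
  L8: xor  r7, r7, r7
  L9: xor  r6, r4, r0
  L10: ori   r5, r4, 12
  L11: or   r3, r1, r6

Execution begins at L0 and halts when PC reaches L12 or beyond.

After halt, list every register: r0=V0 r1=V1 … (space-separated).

[0] slti  r0, r6, 7  →  {r0:0, r1:11, r2:2, r3:1, r4:9, r5:15, r6:4, r7:7}
[1] nor  r2, r3, r4  →  {r0:0, r1:11, r2:65526, r3:1, r4:9, r5:15, r6:4, r7:7}
[2] beq  r4, r5, L1  →  {r0:0, r1:11, r2:65526, r3:1, r4:9, r5:15, r6:4, r7:7}  ⟨branch fallthrough⟩
[3] slti  r4, r7, 15  →  {r0:0, r1:11, r2:65526, r3:1, r4:1, r5:15, r6:4, r7:7}
[4] ori   r2, r5, 13  →  {r0:0, r1:11, r2:15, r3:1, r4:1, r5:15, r6:4, r7:7}
[5] or   r6, r1, r2  →  {r0:0, r1:11, r2:15, r3:1, r4:1, r5:15, r6:15, r7:7}
[6] bne  r4, r1, L11  →  {r0:0, r1:11, r2:15, r3:1, r4:1, r5:15, r6:15, r7:7}  ⟨branch taken⟩
[7] ori   r4, r2, 10  →  {r0:0, r1:11, r2:15, r3:1, r4:15, r5:15, r6:15, r7:7}
[11] or   r3, r1, r6  →  {r0:0, r1:11, r2:15, r3:15, r4:15, r5:15, r6:15, r7:7}

r0=0 r1=11 r2=15 r3=15 r4=15 r5=15 r6=15 r7=7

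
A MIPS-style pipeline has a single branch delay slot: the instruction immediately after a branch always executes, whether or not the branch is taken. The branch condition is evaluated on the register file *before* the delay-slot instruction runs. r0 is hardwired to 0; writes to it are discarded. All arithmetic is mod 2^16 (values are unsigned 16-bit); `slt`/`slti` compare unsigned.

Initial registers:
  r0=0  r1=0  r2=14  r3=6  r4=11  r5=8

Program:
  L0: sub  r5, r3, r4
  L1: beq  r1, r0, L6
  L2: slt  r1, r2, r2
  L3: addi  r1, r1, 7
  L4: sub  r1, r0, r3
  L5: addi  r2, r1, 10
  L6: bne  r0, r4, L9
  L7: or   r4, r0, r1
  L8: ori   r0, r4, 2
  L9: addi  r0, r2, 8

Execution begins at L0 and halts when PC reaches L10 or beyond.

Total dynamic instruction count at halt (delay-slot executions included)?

6

  step pc=0: sub  r5, r3, r4  regs=(0,0,14,6,11,65531)
  step pc=1: beq  r1, r0, L6  cond=T  regs=(0,0,14,6,11,65531)
  step pc=2: slt  r1, r2, r2  regs=(0,0,14,6,11,65531)
  step pc=6: bne  r0, r4, L9  cond=T  regs=(0,0,14,6,11,65531)
  step pc=7: or   r4, r0, r1  regs=(0,0,14,6,0,65531)
  step pc=9: addi  r0, r2, 8  regs=(0,0,14,6,0,65531)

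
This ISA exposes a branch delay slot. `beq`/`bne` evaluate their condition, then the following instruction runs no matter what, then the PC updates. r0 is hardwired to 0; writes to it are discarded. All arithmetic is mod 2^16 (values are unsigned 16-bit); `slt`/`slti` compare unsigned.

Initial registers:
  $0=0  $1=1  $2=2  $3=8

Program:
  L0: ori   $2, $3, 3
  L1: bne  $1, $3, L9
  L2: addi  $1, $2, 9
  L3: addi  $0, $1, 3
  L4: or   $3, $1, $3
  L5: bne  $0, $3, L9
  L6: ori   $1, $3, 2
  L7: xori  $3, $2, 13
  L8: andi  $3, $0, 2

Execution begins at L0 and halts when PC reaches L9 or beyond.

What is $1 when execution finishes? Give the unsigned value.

  step pc=0: ori   $2, $3, 3  regs=(0,1,11,8)
  step pc=1: bne  $1, $3, L9  cond=T  regs=(0,1,11,8)
  step pc=2: addi  $1, $2, 9  regs=(0,20,11,8)

20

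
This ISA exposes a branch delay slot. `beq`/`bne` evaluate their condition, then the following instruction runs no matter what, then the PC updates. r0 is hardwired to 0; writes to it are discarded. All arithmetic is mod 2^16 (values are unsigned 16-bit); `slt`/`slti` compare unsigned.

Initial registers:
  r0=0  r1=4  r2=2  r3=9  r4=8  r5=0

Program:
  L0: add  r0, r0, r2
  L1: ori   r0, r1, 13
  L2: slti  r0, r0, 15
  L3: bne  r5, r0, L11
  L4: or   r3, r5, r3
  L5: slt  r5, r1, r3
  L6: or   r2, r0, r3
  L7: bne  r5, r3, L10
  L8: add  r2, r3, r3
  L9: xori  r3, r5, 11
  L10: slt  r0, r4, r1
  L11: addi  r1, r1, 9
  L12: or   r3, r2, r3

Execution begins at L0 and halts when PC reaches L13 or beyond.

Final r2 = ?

  step pc=0: add  r0, r0, r2  regs=(0,4,2,9,8,0)
  step pc=1: ori   r0, r1, 13  regs=(0,4,2,9,8,0)
  step pc=2: slti  r0, r0, 15  regs=(0,4,2,9,8,0)
  step pc=3: bne  r5, r0, L11  cond=F  regs=(0,4,2,9,8,0)
  step pc=4: or   r3, r5, r3  regs=(0,4,2,9,8,0)
  step pc=5: slt  r5, r1, r3  regs=(0,4,2,9,8,1)
  step pc=6: or   r2, r0, r3  regs=(0,4,9,9,8,1)
  step pc=7: bne  r5, r3, L10  cond=T  regs=(0,4,9,9,8,1)
  step pc=8: add  r2, r3, r3  regs=(0,4,18,9,8,1)
  step pc=10: slt  r0, r4, r1  regs=(0,4,18,9,8,1)
  step pc=11: addi  r1, r1, 9  regs=(0,13,18,9,8,1)
  step pc=12: or   r3, r2, r3  regs=(0,13,18,27,8,1)

18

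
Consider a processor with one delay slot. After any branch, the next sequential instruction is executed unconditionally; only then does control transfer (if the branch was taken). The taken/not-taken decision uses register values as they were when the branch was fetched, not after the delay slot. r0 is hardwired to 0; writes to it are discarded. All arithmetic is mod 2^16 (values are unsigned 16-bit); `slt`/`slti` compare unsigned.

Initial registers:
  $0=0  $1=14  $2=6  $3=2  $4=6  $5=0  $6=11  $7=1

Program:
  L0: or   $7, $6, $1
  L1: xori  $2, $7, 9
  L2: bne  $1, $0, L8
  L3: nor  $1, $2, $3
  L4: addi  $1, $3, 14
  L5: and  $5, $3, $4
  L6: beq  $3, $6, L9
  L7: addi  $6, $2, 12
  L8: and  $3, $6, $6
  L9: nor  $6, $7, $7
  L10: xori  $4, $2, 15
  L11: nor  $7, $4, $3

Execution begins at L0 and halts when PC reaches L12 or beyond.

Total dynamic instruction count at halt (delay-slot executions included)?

8

[0] or   $7, $6, $1  →  {$0:0, $1:14, $2:6, $3:2, $4:6, $5:0, $6:11, $7:15}
[1] xori  $2, $7, 9  →  {$0:0, $1:14, $2:6, $3:2, $4:6, $5:0, $6:11, $7:15}
[2] bne  $1, $0, L8  →  {$0:0, $1:14, $2:6, $3:2, $4:6, $5:0, $6:11, $7:15}  ⟨branch taken⟩
[3] nor  $1, $2, $3  →  {$0:0, $1:65529, $2:6, $3:2, $4:6, $5:0, $6:11, $7:15}
[8] and  $3, $6, $6  →  {$0:0, $1:65529, $2:6, $3:11, $4:6, $5:0, $6:11, $7:15}
[9] nor  $6, $7, $7  →  {$0:0, $1:65529, $2:6, $3:11, $4:6, $5:0, $6:65520, $7:15}
[10] xori  $4, $2, 15  →  {$0:0, $1:65529, $2:6, $3:11, $4:9, $5:0, $6:65520, $7:15}
[11] nor  $7, $4, $3  →  {$0:0, $1:65529, $2:6, $3:11, $4:9, $5:0, $6:65520, $7:65524}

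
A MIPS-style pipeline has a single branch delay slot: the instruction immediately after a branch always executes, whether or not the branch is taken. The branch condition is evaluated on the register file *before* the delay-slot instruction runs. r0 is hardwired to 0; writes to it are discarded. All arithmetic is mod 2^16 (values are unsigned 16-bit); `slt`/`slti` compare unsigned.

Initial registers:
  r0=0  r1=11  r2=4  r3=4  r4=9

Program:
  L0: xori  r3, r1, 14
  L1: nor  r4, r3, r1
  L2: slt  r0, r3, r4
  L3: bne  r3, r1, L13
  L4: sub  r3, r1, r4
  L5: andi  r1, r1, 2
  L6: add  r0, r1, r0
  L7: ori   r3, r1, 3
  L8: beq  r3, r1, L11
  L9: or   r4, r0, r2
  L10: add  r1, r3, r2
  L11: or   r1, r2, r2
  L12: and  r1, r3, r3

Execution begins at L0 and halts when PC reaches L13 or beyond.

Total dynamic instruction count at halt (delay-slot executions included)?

  step pc=0: xori  r3, r1, 14  regs=(0,11,4,5,9)
  step pc=1: nor  r4, r3, r1  regs=(0,11,4,5,65520)
  step pc=2: slt  r0, r3, r4  regs=(0,11,4,5,65520)
  step pc=3: bne  r3, r1, L13  cond=T  regs=(0,11,4,5,65520)
  step pc=4: sub  r3, r1, r4  regs=(0,11,4,27,65520)

5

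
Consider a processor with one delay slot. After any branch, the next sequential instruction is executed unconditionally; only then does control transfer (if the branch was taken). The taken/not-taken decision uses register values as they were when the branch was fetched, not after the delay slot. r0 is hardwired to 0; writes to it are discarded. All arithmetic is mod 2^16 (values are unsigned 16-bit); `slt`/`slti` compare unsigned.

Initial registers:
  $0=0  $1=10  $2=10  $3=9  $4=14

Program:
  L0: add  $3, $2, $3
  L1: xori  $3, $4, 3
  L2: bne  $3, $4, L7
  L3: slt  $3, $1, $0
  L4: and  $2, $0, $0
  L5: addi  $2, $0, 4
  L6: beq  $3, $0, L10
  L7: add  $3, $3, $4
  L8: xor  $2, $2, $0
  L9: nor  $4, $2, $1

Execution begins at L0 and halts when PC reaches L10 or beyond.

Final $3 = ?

  step pc=0: add  $3, $2, $3  regs=(0,10,10,19,14)
  step pc=1: xori  $3, $4, 3  regs=(0,10,10,13,14)
  step pc=2: bne  $3, $4, L7  cond=T  regs=(0,10,10,13,14)
  step pc=3: slt  $3, $1, $0  regs=(0,10,10,0,14)
  step pc=7: add  $3, $3, $4  regs=(0,10,10,14,14)
  step pc=8: xor  $2, $2, $0  regs=(0,10,10,14,14)
  step pc=9: nor  $4, $2, $1  regs=(0,10,10,14,65525)

14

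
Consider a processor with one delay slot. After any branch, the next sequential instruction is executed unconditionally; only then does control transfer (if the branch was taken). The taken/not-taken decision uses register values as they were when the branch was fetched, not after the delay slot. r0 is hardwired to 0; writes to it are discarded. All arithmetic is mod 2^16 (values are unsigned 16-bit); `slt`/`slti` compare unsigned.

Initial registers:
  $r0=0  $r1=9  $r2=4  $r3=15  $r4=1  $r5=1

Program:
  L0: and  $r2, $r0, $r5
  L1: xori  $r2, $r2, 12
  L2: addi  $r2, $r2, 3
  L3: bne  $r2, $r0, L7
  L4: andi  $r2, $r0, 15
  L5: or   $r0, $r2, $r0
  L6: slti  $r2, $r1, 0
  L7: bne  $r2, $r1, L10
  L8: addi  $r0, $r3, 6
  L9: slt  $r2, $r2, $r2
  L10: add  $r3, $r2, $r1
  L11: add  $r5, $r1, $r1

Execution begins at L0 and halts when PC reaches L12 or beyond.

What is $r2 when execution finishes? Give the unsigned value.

0

#0 and  $r2, $r0, $r5 ; 0/9/0/15/1/1
#1 xori  $r2, $r2, 12 ; 0/9/12/15/1/1
#2 addi  $r2, $r2, 3 ; 0/9/15/15/1/1
#3 bne  $r2, $r0, L7 ; 0/9/15/15/1/1 ; →target
#4 andi  $r2, $r0, 15 ; 0/9/0/15/1/1
#7 bne  $r2, $r1, L10 ; 0/9/0/15/1/1 ; →target
#8 addi  $r0, $r3, 6 ; 0/9/0/15/1/1
#10 add  $r3, $r2, $r1 ; 0/9/0/9/1/1
#11 add  $r5, $r1, $r1 ; 0/9/0/9/1/18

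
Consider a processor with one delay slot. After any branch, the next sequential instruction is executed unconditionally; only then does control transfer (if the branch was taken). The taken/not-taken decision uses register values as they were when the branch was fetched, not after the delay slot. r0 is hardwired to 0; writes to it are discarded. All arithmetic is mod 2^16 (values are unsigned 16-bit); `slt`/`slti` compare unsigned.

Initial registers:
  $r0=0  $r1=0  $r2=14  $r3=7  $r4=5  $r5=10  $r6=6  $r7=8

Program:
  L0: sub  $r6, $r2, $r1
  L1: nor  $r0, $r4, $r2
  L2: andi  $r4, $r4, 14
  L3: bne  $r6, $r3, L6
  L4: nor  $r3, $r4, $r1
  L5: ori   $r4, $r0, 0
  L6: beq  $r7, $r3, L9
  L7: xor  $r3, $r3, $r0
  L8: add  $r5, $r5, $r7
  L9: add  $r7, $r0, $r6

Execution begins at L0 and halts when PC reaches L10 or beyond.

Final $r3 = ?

65531

[0] sub  $r6, $r2, $r1  →  {$r0:0, $r1:0, $r2:14, $r3:7, $r4:5, $r5:10, $r6:14, $r7:8}
[1] nor  $r0, $r4, $r2  →  {$r0:0, $r1:0, $r2:14, $r3:7, $r4:5, $r5:10, $r6:14, $r7:8}
[2] andi  $r4, $r4, 14  →  {$r0:0, $r1:0, $r2:14, $r3:7, $r4:4, $r5:10, $r6:14, $r7:8}
[3] bne  $r6, $r3, L6  →  {$r0:0, $r1:0, $r2:14, $r3:7, $r4:4, $r5:10, $r6:14, $r7:8}  ⟨branch taken⟩
[4] nor  $r3, $r4, $r1  →  {$r0:0, $r1:0, $r2:14, $r3:65531, $r4:4, $r5:10, $r6:14, $r7:8}
[6] beq  $r7, $r3, L9  →  {$r0:0, $r1:0, $r2:14, $r3:65531, $r4:4, $r5:10, $r6:14, $r7:8}  ⟨branch fallthrough⟩
[7] xor  $r3, $r3, $r0  →  {$r0:0, $r1:0, $r2:14, $r3:65531, $r4:4, $r5:10, $r6:14, $r7:8}
[8] add  $r5, $r5, $r7  →  {$r0:0, $r1:0, $r2:14, $r3:65531, $r4:4, $r5:18, $r6:14, $r7:8}
[9] add  $r7, $r0, $r6  →  {$r0:0, $r1:0, $r2:14, $r3:65531, $r4:4, $r5:18, $r6:14, $r7:14}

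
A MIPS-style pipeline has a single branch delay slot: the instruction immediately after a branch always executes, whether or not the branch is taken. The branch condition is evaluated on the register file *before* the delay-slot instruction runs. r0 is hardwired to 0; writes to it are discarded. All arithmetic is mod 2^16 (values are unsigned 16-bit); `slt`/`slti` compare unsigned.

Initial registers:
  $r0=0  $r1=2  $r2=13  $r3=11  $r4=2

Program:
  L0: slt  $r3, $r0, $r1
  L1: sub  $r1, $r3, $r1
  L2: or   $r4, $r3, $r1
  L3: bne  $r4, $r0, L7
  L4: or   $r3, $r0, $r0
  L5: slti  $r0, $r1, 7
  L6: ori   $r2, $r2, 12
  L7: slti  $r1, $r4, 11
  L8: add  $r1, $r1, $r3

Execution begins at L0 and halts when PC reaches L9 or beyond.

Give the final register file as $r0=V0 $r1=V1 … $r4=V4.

#0 slt  $r3, $r0, $r1 ; 0/2/13/1/2
#1 sub  $r1, $r3, $r1 ; 0/65535/13/1/2
#2 or   $r4, $r3, $r1 ; 0/65535/13/1/65535
#3 bne  $r4, $r0, L7 ; 0/65535/13/1/65535 ; →target
#4 or   $r3, $r0, $r0 ; 0/65535/13/0/65535
#7 slti  $r1, $r4, 11 ; 0/0/13/0/65535
#8 add  $r1, $r1, $r3 ; 0/0/13/0/65535

$r0=0 $r1=0 $r2=13 $r3=0 $r4=65535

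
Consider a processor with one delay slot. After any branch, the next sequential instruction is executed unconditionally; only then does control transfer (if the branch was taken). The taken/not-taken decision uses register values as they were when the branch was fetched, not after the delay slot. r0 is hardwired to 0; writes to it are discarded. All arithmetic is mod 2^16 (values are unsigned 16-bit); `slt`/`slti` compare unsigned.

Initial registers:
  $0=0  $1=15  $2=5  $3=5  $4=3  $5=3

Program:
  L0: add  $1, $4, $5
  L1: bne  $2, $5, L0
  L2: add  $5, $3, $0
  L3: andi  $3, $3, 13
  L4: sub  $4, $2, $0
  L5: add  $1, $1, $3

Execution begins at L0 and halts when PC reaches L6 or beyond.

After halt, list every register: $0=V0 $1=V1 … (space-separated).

$0=0 $1=13 $2=5 $3=5 $4=5 $5=5

PC=0  add  $1, $4, $5        | $0=0 $1=6 $2=5 $3=5 $4=3 $5=3
PC=1  bne  $2, $5, L0        | $0=0 $1=6 $2=5 $3=5 $4=3 $5=3  [TAKEN]
PC=2  add  $5, $3, $0        | $0=0 $1=6 $2=5 $3=5 $4=3 $5=5
PC=0  add  $1, $4, $5        | $0=0 $1=8 $2=5 $3=5 $4=3 $5=5
PC=1  bne  $2, $5, L0        | $0=0 $1=8 $2=5 $3=5 $4=3 $5=5  [not taken]
PC=2  add  $5, $3, $0        | $0=0 $1=8 $2=5 $3=5 $4=3 $5=5
PC=3  andi  $3, $3, 13       | $0=0 $1=8 $2=5 $3=5 $4=3 $5=5
PC=4  sub  $4, $2, $0        | $0=0 $1=8 $2=5 $3=5 $4=5 $5=5
PC=5  add  $1, $1, $3        | $0=0 $1=13 $2=5 $3=5 $4=5 $5=5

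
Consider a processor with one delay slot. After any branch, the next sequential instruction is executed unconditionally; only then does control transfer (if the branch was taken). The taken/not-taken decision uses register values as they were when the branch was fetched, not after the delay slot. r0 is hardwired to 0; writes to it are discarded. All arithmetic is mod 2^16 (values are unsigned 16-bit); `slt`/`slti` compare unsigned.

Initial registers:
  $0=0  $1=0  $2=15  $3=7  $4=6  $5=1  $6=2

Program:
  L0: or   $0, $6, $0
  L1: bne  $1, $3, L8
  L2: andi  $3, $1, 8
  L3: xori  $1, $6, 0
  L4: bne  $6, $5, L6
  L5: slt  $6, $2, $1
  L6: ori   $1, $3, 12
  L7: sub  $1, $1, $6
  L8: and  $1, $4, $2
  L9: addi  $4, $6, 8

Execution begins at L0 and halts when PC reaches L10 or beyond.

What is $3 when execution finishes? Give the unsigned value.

[0] or   $0, $6, $0  →  {$0:0, $1:0, $2:15, $3:7, $4:6, $5:1, $6:2}
[1] bne  $1, $3, L8  →  {$0:0, $1:0, $2:15, $3:7, $4:6, $5:1, $6:2}  ⟨branch taken⟩
[2] andi  $3, $1, 8  →  {$0:0, $1:0, $2:15, $3:0, $4:6, $5:1, $6:2}
[8] and  $1, $4, $2  →  {$0:0, $1:6, $2:15, $3:0, $4:6, $5:1, $6:2}
[9] addi  $4, $6, 8  →  {$0:0, $1:6, $2:15, $3:0, $4:10, $5:1, $6:2}

0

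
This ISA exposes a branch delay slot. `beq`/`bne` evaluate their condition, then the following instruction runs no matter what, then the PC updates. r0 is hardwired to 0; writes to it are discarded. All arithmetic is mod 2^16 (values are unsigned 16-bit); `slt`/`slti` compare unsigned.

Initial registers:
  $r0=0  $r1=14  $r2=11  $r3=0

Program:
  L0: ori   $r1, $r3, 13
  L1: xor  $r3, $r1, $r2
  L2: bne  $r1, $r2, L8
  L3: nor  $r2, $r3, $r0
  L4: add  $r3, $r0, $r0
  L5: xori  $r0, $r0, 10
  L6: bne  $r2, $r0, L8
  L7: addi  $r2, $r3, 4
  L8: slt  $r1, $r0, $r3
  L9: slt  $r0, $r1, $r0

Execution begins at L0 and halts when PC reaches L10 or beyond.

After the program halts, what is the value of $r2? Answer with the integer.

65529

  step pc=0: ori   $r1, $r3, 13  regs=(0,13,11,0)
  step pc=1: xor  $r3, $r1, $r2  regs=(0,13,11,6)
  step pc=2: bne  $r1, $r2, L8  cond=T  regs=(0,13,11,6)
  step pc=3: nor  $r2, $r3, $r0  regs=(0,13,65529,6)
  step pc=8: slt  $r1, $r0, $r3  regs=(0,1,65529,6)
  step pc=9: slt  $r0, $r1, $r0  regs=(0,1,65529,6)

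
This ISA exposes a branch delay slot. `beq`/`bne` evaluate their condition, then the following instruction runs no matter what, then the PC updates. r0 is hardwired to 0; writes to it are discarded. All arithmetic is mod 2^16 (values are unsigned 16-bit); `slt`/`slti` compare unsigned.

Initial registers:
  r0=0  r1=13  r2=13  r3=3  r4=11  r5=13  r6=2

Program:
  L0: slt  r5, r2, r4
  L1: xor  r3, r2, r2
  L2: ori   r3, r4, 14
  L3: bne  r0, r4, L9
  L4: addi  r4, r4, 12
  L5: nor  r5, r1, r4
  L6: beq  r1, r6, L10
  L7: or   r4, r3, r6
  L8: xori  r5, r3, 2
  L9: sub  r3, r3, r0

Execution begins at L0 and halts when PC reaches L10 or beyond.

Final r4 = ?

#0 slt  r5, r2, r4 ; 0/13/13/3/11/0/2
#1 xor  r3, r2, r2 ; 0/13/13/0/11/0/2
#2 ori   r3, r4, 14 ; 0/13/13/15/11/0/2
#3 bne  r0, r4, L9 ; 0/13/13/15/11/0/2 ; →target
#4 addi  r4, r4, 12 ; 0/13/13/15/23/0/2
#9 sub  r3, r3, r0 ; 0/13/13/15/23/0/2

23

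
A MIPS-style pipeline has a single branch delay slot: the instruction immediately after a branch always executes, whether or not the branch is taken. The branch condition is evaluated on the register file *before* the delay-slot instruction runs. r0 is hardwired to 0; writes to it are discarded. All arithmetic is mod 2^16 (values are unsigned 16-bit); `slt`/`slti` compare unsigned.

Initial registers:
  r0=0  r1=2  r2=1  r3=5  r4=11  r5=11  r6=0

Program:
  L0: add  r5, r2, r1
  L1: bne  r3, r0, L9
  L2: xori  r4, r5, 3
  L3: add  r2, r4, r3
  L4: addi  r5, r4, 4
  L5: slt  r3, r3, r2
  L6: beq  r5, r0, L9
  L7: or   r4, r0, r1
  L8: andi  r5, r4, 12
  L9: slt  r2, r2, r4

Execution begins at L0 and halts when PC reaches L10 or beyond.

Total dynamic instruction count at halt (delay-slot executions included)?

4

[0] add  r5, r2, r1  →  {r0:0, r1:2, r2:1, r3:5, r4:11, r5:3, r6:0}
[1] bne  r3, r0, L9  →  {r0:0, r1:2, r2:1, r3:5, r4:11, r5:3, r6:0}  ⟨branch taken⟩
[2] xori  r4, r5, 3  →  {r0:0, r1:2, r2:1, r3:5, r4:0, r5:3, r6:0}
[9] slt  r2, r2, r4  →  {r0:0, r1:2, r2:0, r3:5, r4:0, r5:3, r6:0}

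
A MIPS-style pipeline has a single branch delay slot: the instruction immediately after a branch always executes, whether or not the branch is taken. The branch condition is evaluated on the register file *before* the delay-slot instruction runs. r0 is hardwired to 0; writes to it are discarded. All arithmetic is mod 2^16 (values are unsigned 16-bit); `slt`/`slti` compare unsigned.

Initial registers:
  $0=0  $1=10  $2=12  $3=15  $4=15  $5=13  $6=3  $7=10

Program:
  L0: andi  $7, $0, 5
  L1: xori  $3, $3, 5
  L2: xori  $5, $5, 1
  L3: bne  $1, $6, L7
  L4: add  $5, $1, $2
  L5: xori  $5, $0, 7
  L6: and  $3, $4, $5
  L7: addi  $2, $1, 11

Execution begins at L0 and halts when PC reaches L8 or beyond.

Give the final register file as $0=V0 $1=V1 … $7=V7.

#0 andi  $7, $0, 5 ; 0/10/12/15/15/13/3/0
#1 xori  $3, $3, 5 ; 0/10/12/10/15/13/3/0
#2 xori  $5, $5, 1 ; 0/10/12/10/15/12/3/0
#3 bne  $1, $6, L7 ; 0/10/12/10/15/12/3/0 ; →target
#4 add  $5, $1, $2 ; 0/10/12/10/15/22/3/0
#7 addi  $2, $1, 11 ; 0/10/21/10/15/22/3/0

$0=0 $1=10 $2=21 $3=10 $4=15 $5=22 $6=3 $7=0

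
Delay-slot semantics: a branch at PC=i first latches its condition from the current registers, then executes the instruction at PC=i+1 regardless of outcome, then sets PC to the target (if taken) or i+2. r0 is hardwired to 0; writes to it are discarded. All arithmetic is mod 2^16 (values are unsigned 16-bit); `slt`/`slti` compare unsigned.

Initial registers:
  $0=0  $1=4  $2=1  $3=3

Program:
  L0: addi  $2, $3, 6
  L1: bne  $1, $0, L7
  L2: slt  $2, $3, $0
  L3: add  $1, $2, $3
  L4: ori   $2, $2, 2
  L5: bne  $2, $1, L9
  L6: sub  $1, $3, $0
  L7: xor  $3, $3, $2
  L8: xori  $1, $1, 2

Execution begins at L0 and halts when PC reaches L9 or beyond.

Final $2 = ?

#0 addi  $2, $3, 6 ; 0/4/9/3
#1 bne  $1, $0, L7 ; 0/4/9/3 ; →target
#2 slt  $2, $3, $0 ; 0/4/0/3
#7 xor  $3, $3, $2 ; 0/4/0/3
#8 xori  $1, $1, 2 ; 0/6/0/3

0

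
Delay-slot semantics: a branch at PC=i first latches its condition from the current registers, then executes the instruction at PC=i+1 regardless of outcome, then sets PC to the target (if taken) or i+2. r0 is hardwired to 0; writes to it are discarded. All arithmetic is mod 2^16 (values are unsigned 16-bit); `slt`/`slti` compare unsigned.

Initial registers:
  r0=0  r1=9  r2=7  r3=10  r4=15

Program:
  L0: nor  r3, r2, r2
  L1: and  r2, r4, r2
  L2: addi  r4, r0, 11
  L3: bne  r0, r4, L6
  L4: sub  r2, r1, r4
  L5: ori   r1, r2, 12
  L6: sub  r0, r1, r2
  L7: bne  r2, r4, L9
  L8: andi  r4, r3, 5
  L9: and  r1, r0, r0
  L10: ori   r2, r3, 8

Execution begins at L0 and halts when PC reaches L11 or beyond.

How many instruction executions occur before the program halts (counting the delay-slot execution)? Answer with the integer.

  step pc=0: nor  r3, r2, r2  regs=(0,9,7,65528,15)
  step pc=1: and  r2, r4, r2  regs=(0,9,7,65528,15)
  step pc=2: addi  r4, r0, 11  regs=(0,9,7,65528,11)
  step pc=3: bne  r0, r4, L6  cond=T  regs=(0,9,7,65528,11)
  step pc=4: sub  r2, r1, r4  regs=(0,9,65534,65528,11)
  step pc=6: sub  r0, r1, r2  regs=(0,9,65534,65528,11)
  step pc=7: bne  r2, r4, L9  cond=T  regs=(0,9,65534,65528,11)
  step pc=8: andi  r4, r3, 5  regs=(0,9,65534,65528,0)
  step pc=9: and  r1, r0, r0  regs=(0,0,65534,65528,0)
  step pc=10: ori   r2, r3, 8  regs=(0,0,65528,65528,0)

10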